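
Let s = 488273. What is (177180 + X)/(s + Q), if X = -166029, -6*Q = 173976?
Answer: 1593/65611 ≈ 0.024279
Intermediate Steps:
Q = -28996 (Q = -⅙*173976 = -28996)
(177180 + X)/(s + Q) = (177180 - 166029)/(488273 - 28996) = 11151/459277 = 11151*(1/459277) = 1593/65611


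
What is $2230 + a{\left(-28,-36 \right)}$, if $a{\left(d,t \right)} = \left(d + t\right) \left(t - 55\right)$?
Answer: $8054$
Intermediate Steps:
$a{\left(d,t \right)} = \left(-55 + t\right) \left(d + t\right)$ ($a{\left(d,t \right)} = \left(d + t\right) \left(-55 + t\right) = \left(-55 + t\right) \left(d + t\right)$)
$2230 + a{\left(-28,-36 \right)} = 2230 - \left(-4528 - 1296\right) = 2230 + \left(1296 + 1540 + 1980 + 1008\right) = 2230 + 5824 = 8054$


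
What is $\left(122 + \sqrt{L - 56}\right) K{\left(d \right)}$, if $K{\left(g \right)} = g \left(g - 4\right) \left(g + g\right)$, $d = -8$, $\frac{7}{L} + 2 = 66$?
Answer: $-187392 - 1344 i \sqrt{73} \approx -1.8739 \cdot 10^{5} - 11483.0 i$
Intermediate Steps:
$L = \frac{7}{64}$ ($L = \frac{7}{-2 + 66} = \frac{7}{64} \approx 0.10938$)
$K{\left(g \right)} = 2 g^{2} \left(-4 + g\right)$ ($K{\left(g \right)} = g \left(-4 + g\right) 2 g = g 2 g \left(-4 + g\right) = 2 g^{2} \left(-4 + g\right)$)
$\left(122 + \sqrt{L - 56}\right) K{\left(d \right)} = \left(122 + \sqrt{\frac{7}{64} - 56}\right) 2 \left(-8\right)^{2} \left(-4 - 8\right) = \left(122 + \sqrt{- \frac{3577}{64}}\right) 2 \cdot 64 \left(-12\right) = \left(122 + \frac{7 i \sqrt{73}}{8}\right) \left(-1536\right) = -187392 - 1344 i \sqrt{73}$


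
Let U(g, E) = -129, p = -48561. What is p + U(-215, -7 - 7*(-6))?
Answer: -48690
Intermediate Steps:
p + U(-215, -7 - 7*(-6)) = -48561 - 129 = -48690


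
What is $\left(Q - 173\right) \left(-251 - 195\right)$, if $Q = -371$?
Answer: $242624$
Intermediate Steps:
$\left(Q - 173\right) \left(-251 - 195\right) = \left(-371 - 173\right) \left(-251 - 195\right) = \left(-544\right) \left(-446\right) = 242624$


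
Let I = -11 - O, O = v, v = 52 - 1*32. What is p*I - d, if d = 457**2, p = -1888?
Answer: -150321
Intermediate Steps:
v = 20 (v = 52 - 32 = 20)
O = 20
I = -31 (I = -11 - 1*20 = -11 - 20 = -31)
d = 208849
p*I - d = -1888*(-31) - 1*208849 = 58528 - 208849 = -150321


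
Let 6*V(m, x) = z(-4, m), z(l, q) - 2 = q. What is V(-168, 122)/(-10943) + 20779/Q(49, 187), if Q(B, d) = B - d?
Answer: -75793593/503378 ≈ -150.57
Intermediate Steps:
z(l, q) = 2 + q
V(m, x) = ⅓ + m/6 (V(m, x) = (2 + m)/6 = ⅓ + m/6)
V(-168, 122)/(-10943) + 20779/Q(49, 187) = (⅓ + (⅙)*(-168))/(-10943) + 20779/(49 - 1*187) = (⅓ - 28)*(-1/10943) + 20779/(49 - 187) = -83/3*(-1/10943) + 20779/(-138) = 83/32829 + 20779*(-1/138) = 83/32829 - 20779/138 = -75793593/503378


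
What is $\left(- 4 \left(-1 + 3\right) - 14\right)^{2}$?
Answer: $484$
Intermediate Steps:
$\left(- 4 \left(-1 + 3\right) - 14\right)^{2} = \left(\left(-4\right) 2 - 14\right)^{2} = \left(-8 - 14\right)^{2} = \left(-22\right)^{2} = 484$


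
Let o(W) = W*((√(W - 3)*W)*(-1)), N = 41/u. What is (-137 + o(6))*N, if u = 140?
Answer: -5617/140 - 369*√3/35 ≈ -58.382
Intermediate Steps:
N = 41/140 ≈ 0.29286
o(W) = -W²*√(-3 + W) (o(W) = W*((√(-3 + W)*W)*(-1)) = W*((W*√(-3 + W))*(-1)) = W*(-W*√(-3 + W)) = -W²*√(-3 + W))
(-137 + o(6))*N = (-137 - 1*6²*√(-3 + 6))*(41/140) = (-137 - 1*36*√3)*(41/140) = (-137 - 36*√3)*(41/140) = -5617/140 - 369*√3/35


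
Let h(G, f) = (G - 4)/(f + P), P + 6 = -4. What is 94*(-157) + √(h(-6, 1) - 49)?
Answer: -14758 + I*√431/3 ≈ -14758.0 + 6.9202*I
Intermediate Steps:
P = -10 (P = -6 - 4 = -10)
h(G, f) = (-4 + G)/(-10 + f) (h(G, f) = (G - 4)/(f - 10) = (-4 + G)/(-10 + f))
94*(-157) + √(h(-6, 1) - 49) = 94*(-157) + √((-4 - 6)/(-10 + 1) - 49) = -14758 + √(-10/(-9) - 49) = -14758 + √(-⅑*(-10) - 49) = -14758 + √(10/9 - 49) = -14758 + √(-431/9) = -14758 + I*√431/3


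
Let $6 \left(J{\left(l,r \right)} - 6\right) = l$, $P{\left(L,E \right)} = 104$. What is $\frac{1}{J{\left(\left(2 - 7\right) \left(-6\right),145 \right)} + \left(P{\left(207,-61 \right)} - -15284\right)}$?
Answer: $\frac{1}{15399} \approx 6.4939 \cdot 10^{-5}$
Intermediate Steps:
$J{\left(l,r \right)} = 6 + \frac{l}{6}$
$\frac{1}{J{\left(\left(2 - 7\right) \left(-6\right),145 \right)} + \left(P{\left(207,-61 \right)} - -15284\right)} = \frac{1}{\left(6 + \frac{\left(2 - 7\right) \left(-6\right)}{6}\right) + \left(104 - -15284\right)} = \frac{1}{\left(6 + \frac{\left(-5\right) \left(-6\right)}{6}\right) + \left(104 + 15284\right)} = \frac{1}{\left(6 + \frac{1}{6} \cdot 30\right) + 15388} = \frac{1}{\left(6 + 5\right) + 15388} = \frac{1}{11 + 15388} = \frac{1}{15399}$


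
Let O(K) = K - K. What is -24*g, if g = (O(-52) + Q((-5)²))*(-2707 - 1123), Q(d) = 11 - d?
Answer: -1286880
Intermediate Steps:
O(K) = 0
g = 53620 (g = (0 + (11 - 1*(-5)²))*(-2707 - 1123) = (0 + (11 - 1*25))*(-3830) = (0 + (11 - 25))*(-3830) = (0 - 14)*(-3830) = -14*(-3830) = 53620)
-24*g = -24*53620 = -1286880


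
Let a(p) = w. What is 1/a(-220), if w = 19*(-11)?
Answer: -1/209 ≈ -0.0047847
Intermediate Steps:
w = -209
a(p) = -209
1/a(-220) = 1/(-209) = -1/209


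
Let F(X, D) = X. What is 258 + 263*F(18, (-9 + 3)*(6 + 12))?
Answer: 4992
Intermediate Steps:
258 + 263*F(18, (-9 + 3)*(6 + 12)) = 258 + 263*18 = 258 + 4734 = 4992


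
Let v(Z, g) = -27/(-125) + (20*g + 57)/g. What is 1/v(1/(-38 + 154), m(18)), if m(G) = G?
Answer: 750/17537 ≈ 0.042767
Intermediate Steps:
v(Z, g) = 27/125 + (57 + 20*g)/g (v(Z, g) = -27*(-1/125) + (57 + 20*g)/g = 27/125 + (57 + 20*g)/g)
1/v(1/(-38 + 154), m(18)) = 1/(2527/125 + 57/18) = 1/(2527/125 + 57*(1/18)) = 1/(2527/125 + 19/6) = 1/(17537/750) = 750/17537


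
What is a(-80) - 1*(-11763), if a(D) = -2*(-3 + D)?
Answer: 11929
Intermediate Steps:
a(D) = 6 - 2*D
a(-80) - 1*(-11763) = (6 - 2*(-80)) - 1*(-11763) = (6 + 160) + 11763 = 166 + 11763 = 11929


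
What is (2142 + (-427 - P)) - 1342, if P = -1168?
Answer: 1541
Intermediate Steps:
(2142 + (-427 - P)) - 1342 = (2142 + (-427 - 1*(-1168))) - 1342 = (2142 + (-427 + 1168)) - 1342 = (2142 + 741) - 1342 = 2883 - 1342 = 1541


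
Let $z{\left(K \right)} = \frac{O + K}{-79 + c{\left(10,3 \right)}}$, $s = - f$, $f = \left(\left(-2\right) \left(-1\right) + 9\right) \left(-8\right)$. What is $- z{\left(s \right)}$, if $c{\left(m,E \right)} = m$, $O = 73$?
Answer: $\frac{7}{3} \approx 2.3333$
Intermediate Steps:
$f = -88$ ($f = \left(2 + 9\right) \left(-8\right) = 11 \left(-8\right) = -88$)
$s = 88$ ($s = \left(-1\right) \left(-88\right) = 88$)
$z{\left(K \right)} = - \frac{73}{69} - \frac{K}{69}$ ($z{\left(K \right)} = \frac{73 + K}{-79 + 10} = \frac{73 + K}{-69} = \left(73 + K\right) \left(- \frac{1}{69}\right) = - \frac{73}{69} - \frac{K}{69}$)
$- z{\left(s \right)} = - (- \frac{73}{69} - \frac{88}{69}) = \left(-1\right) \left(- \frac{7}{3}\right) = \frac{7}{3}$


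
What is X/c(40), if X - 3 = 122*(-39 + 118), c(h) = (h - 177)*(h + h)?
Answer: -9641/10960 ≈ -0.87965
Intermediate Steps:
c(h) = 2*h*(-177 + h) (c(h) = (-177 + h)*(2*h) = 2*h*(-177 + h))
X = 9641 (X = 3 + 122*(-39 + 118) = 3 + 122*79 = 3 + 9638 = 9641)
X/c(40) = 9641/((2*40*(-177 + 40))) = 9641/((2*40*(-137))) = 9641/(-10960) = 9641*(-1/10960) = -9641/10960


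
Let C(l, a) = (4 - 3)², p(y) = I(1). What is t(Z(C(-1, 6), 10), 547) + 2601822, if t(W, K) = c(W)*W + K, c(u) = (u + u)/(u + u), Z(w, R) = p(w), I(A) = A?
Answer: 2602370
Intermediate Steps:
p(y) = 1
C(l, a) = 1 (C(l, a) = 1² = 1)
Z(w, R) = 1
c(u) = 1 (c(u) = (2*u)/((2*u)) = (2*u)*(1/(2*u)) = 1)
t(W, K) = K + W (t(W, K) = 1*W + K = W + K = K + W)
t(Z(C(-1, 6), 10), 547) + 2601822 = (547 + 1) + 2601822 = 548 + 2601822 = 2602370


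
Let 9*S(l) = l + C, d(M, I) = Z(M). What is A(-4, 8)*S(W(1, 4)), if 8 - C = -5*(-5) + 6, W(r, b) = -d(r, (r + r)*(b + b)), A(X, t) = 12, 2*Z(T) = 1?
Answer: -94/3 ≈ -31.333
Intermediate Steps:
Z(T) = ½ (Z(T) = (½)*1 = ½)
d(M, I) = ½
W(r, b) = -½ (W(r, b) = -1*½ = -½)
C = -23 (C = 8 - (-5*(-5) + 6) = 8 - (25 + 6) = 8 - 1*31 = 8 - 31 = -23)
S(l) = -23/9 + l/9 (S(l) = (l - 23)/9 = (-23 + l)/9 = -23/9 + l/9)
A(-4, 8)*S(W(1, 4)) = 12*(-23/9 + (⅑)*(-½)) = 12*(-23/9 - 1/18) = 12*(-47/18) = -94/3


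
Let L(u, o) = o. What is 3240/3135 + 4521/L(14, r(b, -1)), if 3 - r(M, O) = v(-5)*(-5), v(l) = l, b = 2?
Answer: -85467/418 ≈ -204.47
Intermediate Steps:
r(M, O) = -22 (r(M, O) = 3 - (-5)*(-5) = 3 - 1*25 = 3 - 25 = -22)
3240/3135 + 4521/L(14, r(b, -1)) = 3240/3135 + 4521/(-22) = 3240*(1/3135) + 4521*(-1/22) = 216/209 - 411/2 = -85467/418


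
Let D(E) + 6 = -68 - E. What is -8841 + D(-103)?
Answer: -8812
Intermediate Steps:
D(E) = -74 - E (D(E) = -6 + (-68 - E) = -74 - E)
-8841 + D(-103) = -8841 + (-74 - 1*(-103)) = -8841 + (-74 + 103) = -8841 + 29 = -8812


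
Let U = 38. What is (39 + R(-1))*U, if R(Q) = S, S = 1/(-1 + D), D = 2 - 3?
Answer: 1463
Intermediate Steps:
D = -1
S = -½ (S = 1/(-1 - 1) = 1/(-2) = -½ ≈ -0.50000)
R(Q) = -½
(39 + R(-1))*U = (39 - ½)*38 = (77/2)*38 = 1463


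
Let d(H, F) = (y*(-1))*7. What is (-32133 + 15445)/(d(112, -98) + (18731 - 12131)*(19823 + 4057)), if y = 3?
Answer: -16688/157607979 ≈ -0.00010588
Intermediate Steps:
d(H, F) = -21 (d(H, F) = (3*(-1))*7 = -3*7 = -21)
(-32133 + 15445)/(d(112, -98) + (18731 - 12131)*(19823 + 4057)) = (-32133 + 15445)/(-21 + (18731 - 12131)*(19823 + 4057)) = -16688/(-21 + 6600*23880) = -16688/(-21 + 157608000) = -16688/157607979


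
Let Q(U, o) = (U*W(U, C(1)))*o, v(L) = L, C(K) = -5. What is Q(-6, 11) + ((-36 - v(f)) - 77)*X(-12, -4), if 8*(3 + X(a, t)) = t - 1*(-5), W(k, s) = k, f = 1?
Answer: 2895/4 ≈ 723.75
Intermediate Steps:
X(a, t) = -19/8 + t/8 (X(a, t) = -3 + (t - 1*(-5))/8 = -3 + (t + 5)/8 = -3 + (5 + t)/8 = -3 + (5/8 + t/8) = -19/8 + t/8)
Q(U, o) = o*U**2 (Q(U, o) = (U*U)*o = U**2*o = o*U**2)
Q(-6, 11) + ((-36 - v(f)) - 77)*X(-12, -4) = 11*(-6)**2 + ((-36 - 1*1) - 77)*(-19/8 + (1/8)*(-4)) = 11*36 + ((-36 - 1) - 77)*(-19/8 - 1/2) = 396 + (-37 - 77)*(-23/8) = 396 - 114*(-23/8) = 396 + 1311/4 = 2895/4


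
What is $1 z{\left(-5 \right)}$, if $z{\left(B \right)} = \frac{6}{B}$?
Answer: $- \frac{6}{5} \approx -1.2$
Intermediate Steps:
$1 z{\left(-5 \right)} = 1 \frac{6}{-5} = 1 \cdot 6 \left(- \frac{1}{5}\right) = 1 \left(- \frac{6}{5}\right) = - \frac{6}{5}$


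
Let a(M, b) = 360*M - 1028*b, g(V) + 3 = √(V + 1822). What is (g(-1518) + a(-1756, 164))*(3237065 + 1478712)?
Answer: -3776182011635 + 18863108*√19 ≈ -3.7761e+12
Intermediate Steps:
g(V) = -3 + √(1822 + V) (g(V) = -3 + √(V + 1822) = -3 + √(1822 + V))
a(M, b) = -1028*b + 360*M
(g(-1518) + a(-1756, 164))*(3237065 + 1478712) = ((-3 + √(1822 - 1518)) + (-1028*164 + 360*(-1756)))*(3237065 + 1478712) = ((-3 + √304) + (-168592 - 632160))*4715777 = ((-3 + 4*√19) - 800752)*4715777 = (-800755 + 4*√19)*4715777 = -3776182011635 + 18863108*√19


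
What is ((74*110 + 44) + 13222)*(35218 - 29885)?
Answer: 114158198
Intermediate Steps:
((74*110 + 44) + 13222)*(35218 - 29885) = ((8140 + 44) + 13222)*5333 = (8184 + 13222)*5333 = 21406*5333 = 114158198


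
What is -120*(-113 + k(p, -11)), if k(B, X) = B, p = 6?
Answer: 12840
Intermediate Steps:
-120*(-113 + k(p, -11)) = -120*(-113 + 6) = -120*(-107) = 12840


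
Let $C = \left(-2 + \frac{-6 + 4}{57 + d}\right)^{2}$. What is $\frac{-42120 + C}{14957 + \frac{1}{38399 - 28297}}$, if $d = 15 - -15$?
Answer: $- \frac{3220268121008}{1143642709935} \approx -2.8158$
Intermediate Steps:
$d = 30$ ($d = 15 + 15 = 30$)
$C = \frac{30976}{7569}$ ($C = \left(-2 + \frac{-6 + 4}{57 + 30}\right)^{2} = \left(-2 - \frac{2}{87}\right)^{2} = \left(- \frac{176}{87}\right)^{2} = \frac{30976}{7569} \approx 4.0925$)
$\frac{-42120 + C}{14957 + \frac{1}{38399 - 28297}} = \frac{-42120 + \frac{30976}{7569}}{14957 + \frac{1}{38399 - 28297}} = - \frac{318775304}{7569 \left(14957 + \frac{1}{10102}\right)} = - \frac{318775304}{7569 \cdot \frac{151095615}{10102}} = \left(- \frac{318775304}{7569}\right) \frac{10102}{151095615} = - \frac{3220268121008}{1143642709935}$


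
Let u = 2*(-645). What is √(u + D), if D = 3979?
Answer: √2689 ≈ 51.856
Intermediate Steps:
u = -1290
√(u + D) = √(-1290 + 3979) = √2689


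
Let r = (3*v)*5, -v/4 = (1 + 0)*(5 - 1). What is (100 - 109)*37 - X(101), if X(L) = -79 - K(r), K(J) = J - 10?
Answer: -504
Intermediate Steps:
v = -16 (v = -4*(1 + 0)*(5 - 1) = -4*4 = -16)
r = -240 (r = (3*(-16))*5 = -48*5 = -240)
K(J) = -10 + J
X(L) = 171 (X(L) = -79 - (-10 - 240) = -79 - 1*(-250) = -79 + 250 = 171)
(100 - 109)*37 - X(101) = (100 - 109)*37 - 1*171 = -9*37 - 171 = -333 - 171 = -504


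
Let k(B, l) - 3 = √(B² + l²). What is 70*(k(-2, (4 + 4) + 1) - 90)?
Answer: -6090 + 70*√85 ≈ -5444.6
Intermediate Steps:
k(B, l) = 3 + √(B² + l²)
70*(k(-2, (4 + 4) + 1) - 90) = 70*((3 + √((-2)² + ((4 + 4) + 1)²)) - 90) = 70*((3 + √(4 + (8 + 1)²)) - 90) = 70*((3 + √(4 + 9²)) - 90) = 70*((3 + √(4 + 81)) - 90) = 70*((3 + √85) - 90) = 70*(-87 + √85) = -6090 + 70*√85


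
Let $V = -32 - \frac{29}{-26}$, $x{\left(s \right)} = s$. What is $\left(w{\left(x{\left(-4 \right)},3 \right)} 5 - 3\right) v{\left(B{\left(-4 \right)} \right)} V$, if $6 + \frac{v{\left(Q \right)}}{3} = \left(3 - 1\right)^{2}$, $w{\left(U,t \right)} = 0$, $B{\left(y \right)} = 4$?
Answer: $- \frac{7227}{13} \approx -555.92$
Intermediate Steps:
$V = - \frac{803}{26}$ ($V = -32 - 29 \left(- \frac{1}{26}\right) = -32 - - \frac{29}{26} = -32 + \frac{29}{26} = - \frac{803}{26} \approx -30.885$)
$v{\left(Q \right)} = -6$ ($v{\left(Q \right)} = -18 + 3 \left(3 - 1\right)^{2} = -18 + 3 \cdot 2^{2} = -18 + 3 \cdot 4 = -18 + 12 = -6$)
$\left(w{\left(x{\left(-4 \right)},3 \right)} 5 - 3\right) v{\left(B{\left(-4 \right)} \right)} V = \left(0 \cdot 5 - 3\right) \left(-6\right) \left(- \frac{803}{26}\right) = \left(0 - 3\right) \left(-6\right) \left(- \frac{803}{26}\right) = \left(-3\right) \left(-6\right) \left(- \frac{803}{26}\right) = 18 \left(- \frac{803}{26}\right) = - \frac{7227}{13}$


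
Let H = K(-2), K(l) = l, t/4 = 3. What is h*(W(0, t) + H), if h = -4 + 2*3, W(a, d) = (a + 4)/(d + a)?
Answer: -10/3 ≈ -3.3333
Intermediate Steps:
t = 12 (t = 4*3 = 12)
W(a, d) = (4 + a)/(a + d)
h = 2 (h = -4 + 6 = 2)
H = -2
h*(W(0, t) + H) = 2*((4 + 0)/(0 + 12) - 2) = 2*(4/12 - 2) = 2*((1/12)*4 - 2) = 2*(1/3 - 2) = 2*(-5/3) = -10/3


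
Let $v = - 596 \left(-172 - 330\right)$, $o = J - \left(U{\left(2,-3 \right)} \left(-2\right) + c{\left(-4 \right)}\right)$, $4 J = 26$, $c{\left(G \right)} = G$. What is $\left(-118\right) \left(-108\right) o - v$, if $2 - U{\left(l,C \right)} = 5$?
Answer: $-241844$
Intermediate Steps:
$U{\left(l,C \right)} = -3$ ($U{\left(l,C \right)} = 2 - 5 = -3$)
$J = \frac{13}{2}$ ($J = \frac{1}{4} \cdot 26 = \frac{13}{2} \approx 6.5$)
$o = \frac{9}{2}$ ($o = \frac{13}{2} - \left(\left(-3\right) \left(-2\right) - 4\right) = \frac{13}{2} - \left(6 - 4\right) = \frac{13}{2} - 2 = \frac{9}{2} \approx 4.5$)
$v = 299192$ ($v = \left(-596\right) \left(-502\right) = 299192$)
$\left(-118\right) \left(-108\right) o - v = \left(-118\right) \left(-108\right) \frac{9}{2} - 299192 = 12744 \cdot \frac{9}{2} - 299192 = 57348 - 299192 = -241844$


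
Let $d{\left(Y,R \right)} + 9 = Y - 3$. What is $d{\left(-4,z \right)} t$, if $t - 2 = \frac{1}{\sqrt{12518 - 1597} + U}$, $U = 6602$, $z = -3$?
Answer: $- \frac{1394521088}{43575483} + \frac{16 \sqrt{10921}}{43575483} \approx -32.002$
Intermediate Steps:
$d{\left(Y,R \right)} = -12 + Y$ ($d{\left(Y,R \right)} = -9 + \left(Y - 3\right) = -9 + \left(-3 + Y\right) = -12 + Y$)
$t = 2 + \frac{1}{6602 + \sqrt{10921}}$ ($t = 2 + \frac{1}{\sqrt{12518 - 1597} + 6602} = 2 + \frac{1}{\sqrt{10921} + 6602} = 2 + \frac{1}{6602 + \sqrt{10921}} \approx 2.0001$)
$d{\left(-4,z \right)} t = \left(-12 - 4\right) \left(\frac{87157568}{43575483} - \frac{\sqrt{10921}}{43575483}\right) = - 16 \left(\frac{87157568}{43575483} - \frac{\sqrt{10921}}{43575483}\right) = - \frac{1394521088}{43575483} + \frac{16 \sqrt{10921}}{43575483}$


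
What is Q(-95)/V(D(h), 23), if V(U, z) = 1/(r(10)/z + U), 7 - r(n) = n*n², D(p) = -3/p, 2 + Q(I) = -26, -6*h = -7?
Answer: 29460/23 ≈ 1280.9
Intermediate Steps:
h = 7/6 (h = -⅙*(-7) = 7/6 ≈ 1.1667)
Q(I) = -28 (Q(I) = -2 - 26 = -28)
r(n) = 7 - n³ (r(n) = 7 - n*n² = 7 - n³)
V(U, z) = 1/(U - 993/z) (V(U, z) = 1/((7 - 1*10³)/z + U) = 1/((7 - 1*1000)/z + U) = 1/((7 - 1000)/z + U) = 1/(-993/z + U) = 1/(U - 993/z))
Q(-95)/V(D(h), 23) = -28/(23/(-993 - 3/7/6*23)) = -28/(23/(-993 - 3*6/7*23)) = -28/(23/(-993 - 18/7*23)) = -28/(23/(-993 - 414/7)) = -28/(23/(-7365/7)) = -28/(23*(-7/7365)) = -28/(-161/7365) = -28*(-7365/161) = 29460/23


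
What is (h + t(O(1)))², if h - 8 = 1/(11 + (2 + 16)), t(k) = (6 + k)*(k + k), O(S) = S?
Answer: 408321/841 ≈ 485.52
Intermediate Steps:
t(k) = 2*k*(6 + k) (t(k) = (6 + k)*(2*k) = 2*k*(6 + k))
h = 233/29 (h = 8 + 1/(11 + (2 + 16)) = 8 + 1/(11 + 18) = 8 + 1/29 = 233/29 ≈ 8.0345)
(h + t(O(1)))² = (233/29 + 2*1*(6 + 1))² = (233/29 + 2*1*7)² = (233/29 + 14)² = (639/29)² = 408321/841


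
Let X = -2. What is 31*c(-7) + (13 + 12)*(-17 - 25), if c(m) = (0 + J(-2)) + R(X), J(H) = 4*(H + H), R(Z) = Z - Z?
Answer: -1546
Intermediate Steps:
R(Z) = 0
J(H) = 8*H (J(H) = 4*(2*H) = 8*H)
c(m) = -16 (c(m) = (0 + 8*(-2)) + 0 = (0 - 16) + 0 = -16 + 0 = -16)
31*c(-7) + (13 + 12)*(-17 - 25) = 31*(-16) + (13 + 12)*(-17 - 25) = -496 + 25*(-42) = -496 - 1050 = -1546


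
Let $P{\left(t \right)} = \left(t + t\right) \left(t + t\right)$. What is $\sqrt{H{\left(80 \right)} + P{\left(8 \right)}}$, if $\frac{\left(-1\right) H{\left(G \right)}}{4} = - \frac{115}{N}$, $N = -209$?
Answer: $\frac{2 \sqrt{2771549}}{209} \approx 15.931$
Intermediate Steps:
$H{\left(G \right)} = - \frac{460}{209}$ ($H{\left(G \right)} = - 4 \left(- \frac{115}{-209}\right) = - 4 \left(\left(-115\right) \left(- \frac{1}{209}\right)\right) = \left(-4\right) \frac{115}{209} = - \frac{460}{209}$)
$P{\left(t \right)} = 4 t^{2}$ ($P{\left(t \right)} = 2 t 2 t = 4 t^{2}$)
$\sqrt{H{\left(80 \right)} + P{\left(8 \right)}} = \sqrt{- \frac{460}{209} + 4 \cdot 8^{2}} = \sqrt{- \frac{460}{209} + 4 \cdot 64} = \sqrt{- \frac{460}{209} + 256} = \sqrt{\frac{53044}{209}} = \frac{2 \sqrt{2771549}}{209}$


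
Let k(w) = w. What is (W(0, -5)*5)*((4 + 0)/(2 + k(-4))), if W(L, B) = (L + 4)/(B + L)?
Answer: 8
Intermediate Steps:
W(L, B) = (4 + L)/(B + L)
(W(0, -5)*5)*((4 + 0)/(2 + k(-4))) = (((4 + 0)/(-5 + 0))*5)*((4 + 0)/(2 - 4)) = ((4/(-5))*5)*(4/(-2)) = (-⅕*4*5)*(4*(-½)) = -⅘*5*(-2) = -4*(-2) = 8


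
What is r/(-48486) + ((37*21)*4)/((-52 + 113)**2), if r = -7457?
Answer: 178441985/180416406 ≈ 0.98906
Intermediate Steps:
r/(-48486) + ((37*21)*4)/((-52 + 113)**2) = -7457/(-48486) + ((37*21)*4)/((-52 + 113)**2) = -7457*(-1/48486) + (777*4)/(61**2) = 7457/48486 + 3108/3721 = 178441985/180416406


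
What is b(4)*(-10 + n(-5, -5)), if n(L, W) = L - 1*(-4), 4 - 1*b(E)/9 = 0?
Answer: -396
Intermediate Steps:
b(E) = 36 (b(E) = 36 - 9*0 = 36 + 0 = 36)
n(L, W) = 4 + L (n(L, W) = L + 4 = 4 + L)
b(4)*(-10 + n(-5, -5)) = 36*(-10 + (4 - 5)) = 36*(-10 - 1) = 36*(-11) = -396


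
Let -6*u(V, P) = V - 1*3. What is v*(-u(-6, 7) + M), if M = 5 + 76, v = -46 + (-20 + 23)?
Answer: -6837/2 ≈ -3418.5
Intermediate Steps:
u(V, P) = ½ - V/6 (u(V, P) = -(V - 1*3)/6 = -(V - 3)/6 = -(-3 + V)/6 = ½ - V/6)
v = -43 (v = -46 + 3 = -43)
M = 81
v*(-u(-6, 7) + M) = -43*(-(½ - ⅙*(-6)) + 81) = -43*(-(½ + 1) + 81) = -43*(-1*3/2 + 81) = -43*(-3/2 + 81) = -43*159/2 = -6837/2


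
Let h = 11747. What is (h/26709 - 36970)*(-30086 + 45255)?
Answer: -14978173722127/26709 ≈ -5.6079e+8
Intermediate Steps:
(h/26709 - 36970)*(-30086 + 45255) = (11747/26709 - 36970)*(-30086 + 45255) = (11747*(1/26709) - 36970)*15169 = (11747/26709 - 36970)*15169 = -987419983/26709*15169 = -14978173722127/26709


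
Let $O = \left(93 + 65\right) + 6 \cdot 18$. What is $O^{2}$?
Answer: $70756$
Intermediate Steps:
$O = 266$ ($O = 158 + 108 = 266$)
$O^{2} = 266^{2} = 70756$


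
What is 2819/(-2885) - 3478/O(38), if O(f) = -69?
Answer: 9839519/199065 ≈ 49.429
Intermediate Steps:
2819/(-2885) - 3478/O(38) = 2819/(-2885) - 3478/(-69) = 2819*(-1/2885) - 3478*(-1/69) = -2819/2885 + 3478/69 = 9839519/199065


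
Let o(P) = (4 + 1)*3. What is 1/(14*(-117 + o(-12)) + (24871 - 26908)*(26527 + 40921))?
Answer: -1/137393004 ≈ -7.2784e-9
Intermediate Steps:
o(P) = 15 (o(P) = 5*3 = 15)
1/(14*(-117 + o(-12)) + (24871 - 26908)*(26527 + 40921)) = 1/(14*(-117 + 15) + (24871 - 26908)*(26527 + 40921)) = 1/(14*(-102) - 2037*67448) = 1/(-1428 - 137391576) = 1/(-137393004) = -1/137393004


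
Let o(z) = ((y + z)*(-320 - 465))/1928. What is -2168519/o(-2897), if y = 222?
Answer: -4180904632/2099875 ≈ -1991.0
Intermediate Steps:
o(z) = -87135/964 - 785*z/1928 (o(z) = ((222 + z)*(-320 - 465))/1928 = ((222 + z)*(-785))*(1/1928) = (-174270 - 785*z)*(1/1928) = -87135/964 - 785*z/1928)
-2168519/o(-2897) = -2168519/(-87135/964 - 785/1928*(-2897)) = -2168519/(-87135/964 + 2274145/1928) = -2168519/2099875/1928 = -2168519*1928/2099875 = -4180904632/2099875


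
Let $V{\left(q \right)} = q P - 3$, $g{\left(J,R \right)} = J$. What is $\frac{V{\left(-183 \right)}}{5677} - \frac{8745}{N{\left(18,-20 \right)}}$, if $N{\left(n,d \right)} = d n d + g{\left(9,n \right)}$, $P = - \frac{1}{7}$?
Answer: $- \frac{115449899}{95492817} \approx -1.209$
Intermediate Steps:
$P = - \frac{1}{7}$ ($P = \left(-1\right) \frac{1}{7} = - \frac{1}{7} \approx -0.14286$)
$V{\left(q \right)} = -3 - \frac{q}{7}$ ($V{\left(q \right)} = q \left(- \frac{1}{7}\right) - 3 = - \frac{q}{7} - 3 = -3 - \frac{q}{7}$)
$N{\left(n,d \right)} = 9 + n d^{2}$ ($N{\left(n,d \right)} = d n d + 9 = n d^{2} + 9 = 9 + n d^{2}$)
$\frac{V{\left(-183 \right)}}{5677} - \frac{8745}{N{\left(18,-20 \right)}} = \frac{-3 - - \frac{183}{7}}{5677} - \frac{8745}{9 + 18 \left(-20\right)^{2}} = \left(-3 + \frac{183}{7}\right) \frac{1}{5677} - \frac{8745}{9 + 18 \cdot 400} = \frac{162}{7} \cdot \frac{1}{5677} - \frac{8745}{9 + 7200} = \frac{162}{39739} - \frac{8745}{7209} = \frac{162}{39739} - \frac{2915}{2403} = - \frac{115449899}{95492817}$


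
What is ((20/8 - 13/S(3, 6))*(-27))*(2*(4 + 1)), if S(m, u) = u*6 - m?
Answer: -6255/11 ≈ -568.64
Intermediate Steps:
S(m, u) = -m + 6*u (S(m, u) = 6*u - m = -m + 6*u)
((20/8 - 13/S(3, 6))*(-27))*(2*(4 + 1)) = ((20/8 - 13/(-1*3 + 6*6))*(-27))*(2*(4 + 1)) = ((20*(1/8) - 13/(-3 + 36))*(-27))*(2*5) = ((5/2 - 13/33)*(-27))*10 = ((139/66)*(-27))*10 = -1251/22*10 = -6255/11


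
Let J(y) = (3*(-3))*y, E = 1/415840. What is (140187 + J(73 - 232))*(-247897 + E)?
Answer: -7299380353709511/207920 ≈ -3.5107e+10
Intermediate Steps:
E = 1/415840 ≈ 2.4048e-6
J(y) = -9*y
(140187 + J(73 - 232))*(-247897 + E) = (140187 - 9*(73 - 232))*(-247897 + 1/415840) = (140187 - 9*(-159))*(-103085488479/415840) = (140187 + 1431)*(-103085488479/415840) = 141618*(-103085488479/415840) = -7299380353709511/207920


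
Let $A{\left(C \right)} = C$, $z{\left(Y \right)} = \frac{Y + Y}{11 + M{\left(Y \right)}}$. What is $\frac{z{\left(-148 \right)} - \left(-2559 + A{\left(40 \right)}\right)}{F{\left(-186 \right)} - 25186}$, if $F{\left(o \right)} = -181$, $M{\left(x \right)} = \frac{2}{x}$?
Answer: $- \frac{2026043}{20623371} \approx -0.09824$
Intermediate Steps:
$z{\left(Y \right)} = \frac{2 Y}{11 + \frac{2}{Y}}$ ($z{\left(Y \right)} = \frac{Y + Y}{11 + \frac{2}{Y}} = \frac{2 Y}{11 + \frac{2}{Y}}$)
$\frac{z{\left(-148 \right)} - \left(-2559 + A{\left(40 \right)}\right)}{F{\left(-186 \right)} - 25186} = \frac{\frac{2 \left(-148\right)^{2}}{2 + 11 \left(-148\right)} + \left(\left(2354 - 7651\right) + \left(7856 - 40\right)\right)}{-181 - 25186} = \frac{2 \cdot 21904 \frac{1}{2 - 1628} + \left(-5297 + \left(7856 - 40\right)\right)}{-25367} = \left(2 \cdot 21904 \frac{1}{-1626} + \left(-5297 + 7816\right)\right) \left(- \frac{1}{25367}\right) = \left(2 \cdot 21904 \left(- \frac{1}{1626}\right) + 2519\right) \left(- \frac{1}{25367}\right) = \left(- \frac{21904}{813} + 2519\right) \left(- \frac{1}{25367}\right) = \frac{2026043}{813} \left(- \frac{1}{25367}\right) = - \frac{2026043}{20623371}$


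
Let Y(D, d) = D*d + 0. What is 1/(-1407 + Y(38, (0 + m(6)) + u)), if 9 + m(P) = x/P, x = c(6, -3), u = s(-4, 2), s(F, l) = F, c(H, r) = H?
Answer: -1/1863 ≈ -0.00053677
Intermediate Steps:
u = -4
x = 6
m(P) = -9 + 6/P
Y(D, d) = D*d
1/(-1407 + Y(38, (0 + m(6)) + u)) = 1/(-1407 + 38*((0 + (-9 + 6/6)) - 4)) = 1/(-1407 + 38*((0 + (-9 + 6*(⅙))) - 4)) = 1/(-1407 + 38*((0 + (-9 + 1)) - 4)) = 1/(-1407 + 38*((0 - 8) - 4)) = 1/(-1407 + 38*(-8 - 4)) = 1/(-1407 + 38*(-12)) = 1/(-1407 - 456) = 1/(-1863) = -1/1863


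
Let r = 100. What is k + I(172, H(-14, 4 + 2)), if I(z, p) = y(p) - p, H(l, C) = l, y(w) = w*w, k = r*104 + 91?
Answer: 10701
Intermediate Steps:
k = 10491 (k = 100*104 + 91 = 10400 + 91 = 10491)
y(w) = w²
I(z, p) = p² - p
k + I(172, H(-14, 4 + 2)) = 10491 - 14*(-1 - 14) = 10491 - 14*(-15) = 10491 + 210 = 10701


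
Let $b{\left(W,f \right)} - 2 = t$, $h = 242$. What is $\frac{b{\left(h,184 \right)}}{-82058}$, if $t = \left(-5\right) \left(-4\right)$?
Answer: $- \frac{11}{41029} \approx -0.0002681$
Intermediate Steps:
$t = 20$
$b{\left(W,f \right)} = 22$ ($b{\left(W,f \right)} = 2 + 20 = 22$)
$\frac{b{\left(h,184 \right)}}{-82058} = \frac{22}{-82058} = 22 \left(- \frac{1}{82058}\right) = - \frac{11}{41029}$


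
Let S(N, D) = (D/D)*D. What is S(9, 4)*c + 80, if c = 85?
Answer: 420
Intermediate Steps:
S(N, D) = D (S(N, D) = 1*D = D)
S(9, 4)*c + 80 = 4*85 + 80 = 340 + 80 = 420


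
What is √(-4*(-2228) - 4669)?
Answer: √4243 ≈ 65.138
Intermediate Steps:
√(-4*(-2228) - 4669) = √(8912 - 4669) = √4243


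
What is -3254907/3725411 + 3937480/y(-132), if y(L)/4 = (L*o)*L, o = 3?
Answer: 1748521163683/97367341896 ≈ 17.958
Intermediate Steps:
y(L) = 12*L² (y(L) = 4*((L*3)*L) = 4*((3*L)*L) = 4*(3*L²) = 12*L²)
-3254907/3725411 + 3937480/y(-132) = -3254907/3725411 + 3937480/((12*(-132)²)) = -3254907*1/3725411 + 3937480/((12*17424)) = -3254907/3725411 + 3937480/209088 = -3254907/3725411 + 3937480*(1/209088) = -3254907/3725411 + 492185/26136 = 1748521163683/97367341896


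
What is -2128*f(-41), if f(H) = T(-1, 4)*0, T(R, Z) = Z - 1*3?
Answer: 0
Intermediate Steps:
T(R, Z) = -3 + Z (T(R, Z) = Z - 3 = -3 + Z)
f(H) = 0 (f(H) = (-3 + 4)*0 = 1*0 = 0)
-2128*f(-41) = -2128*0 = 0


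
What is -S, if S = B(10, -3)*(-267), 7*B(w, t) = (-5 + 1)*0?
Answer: 0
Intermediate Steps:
B(w, t) = 0 (B(w, t) = ((-5 + 1)*0)/7 = (-4*0)/7 = (⅐)*0 = 0)
S = 0 (S = 0*(-267) = 0)
-S = -1*0 = 0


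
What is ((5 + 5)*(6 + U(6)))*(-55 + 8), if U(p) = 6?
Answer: -5640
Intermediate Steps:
((5 + 5)*(6 + U(6)))*(-55 + 8) = ((5 + 5)*(6 + 6))*(-55 + 8) = (10*12)*(-47) = 120*(-47) = -5640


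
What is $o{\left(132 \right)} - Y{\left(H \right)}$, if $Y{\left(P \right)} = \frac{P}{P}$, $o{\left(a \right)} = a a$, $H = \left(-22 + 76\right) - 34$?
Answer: $17423$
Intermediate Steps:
$H = 20$ ($H = 54 - 34 = 20$)
$o{\left(a \right)} = a^{2}$
$Y{\left(P \right)} = 1$
$o{\left(132 \right)} - Y{\left(H \right)} = 132^{2} - 1 = 17424 - 1 = 17423$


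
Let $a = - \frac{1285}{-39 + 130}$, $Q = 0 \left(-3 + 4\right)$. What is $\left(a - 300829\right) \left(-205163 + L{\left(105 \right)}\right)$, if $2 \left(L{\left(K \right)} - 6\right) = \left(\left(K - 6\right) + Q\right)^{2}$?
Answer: $\frac{5482366929706}{91} \approx 6.0246 \cdot 10^{10}$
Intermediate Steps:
$Q = 0$ ($Q = 0 \cdot 1 = 0$)
$L{\left(K \right)} = 6 + \frac{\left(-6 + K\right)^{2}}{2}$ ($L{\left(K \right)} = 6 + \frac{\left(\left(K - 6\right) + 0\right)^{2}}{2} = 6 + \frac{\left(\left(-6 + K\right) + 0\right)^{2}}{2} = 6 + \frac{\left(-6 + K\right)^{2}}{2}$)
$a = - \frac{1285}{91} \approx -14.121$
$\left(a - 300829\right) \left(-205163 + L{\left(105 \right)}\right) = \left(- \frac{1285}{91} - 300829\right) \left(-205163 + \left(6 + \frac{\left(-6 + 105\right)^{2}}{2}\right)\right) = - \frac{27376724 \left(-205163 + \left(6 + \frac{99^{2}}{2}\right)\right)}{91} = - \frac{27376724 \left(-205163 + \left(6 + \frac{1}{2} \cdot 9801\right)\right)}{91} = - \frac{27376724 \left(-205163 + \left(6 + \frac{9801}{2}\right)\right)}{91} = - \frac{27376724 \left(-205163 + \frac{9813}{2}\right)}{91} = \left(- \frac{27376724}{91}\right) \left(- \frac{400513}{2}\right) = \frac{5482366929706}{91}$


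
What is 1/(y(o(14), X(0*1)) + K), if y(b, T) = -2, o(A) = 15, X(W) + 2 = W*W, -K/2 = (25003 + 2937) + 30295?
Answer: -1/116472 ≈ -8.5857e-6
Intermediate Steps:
K = -116470 (K = -2*((25003 + 2937) + 30295) = -2*(27940 + 30295) = -2*58235 = -116470)
X(W) = -2 + W² (X(W) = -2 + W*W = -2 + W²)
1/(y(o(14), X(0*1)) + K) = 1/(-2 - 116470) = 1/(-116472) = -1/116472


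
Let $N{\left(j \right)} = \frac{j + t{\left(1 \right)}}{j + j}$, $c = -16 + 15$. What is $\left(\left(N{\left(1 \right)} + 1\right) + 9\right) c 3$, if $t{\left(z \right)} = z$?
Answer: $-33$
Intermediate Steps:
$c = -1$
$N{\left(j \right)} = \frac{1 + j}{2 j}$ ($N{\left(j \right)} = \frac{j + 1}{j + j} = \frac{1 + j}{2 j}$)
$\left(\left(N{\left(1 \right)} + 1\right) + 9\right) c 3 = \left(\left(\frac{1 + 1}{2 \cdot 1} + 1\right) + 9\right) \left(-1\right) 3 = \left(\left(\frac{1}{2} \cdot 1 \cdot 2 + 1\right) + 9\right) \left(-1\right) 3 = \left(\left(1 + 1\right) + 9\right) \left(-1\right) 3 = \left(2 + 9\right) \left(-1\right) 3 = 11 \left(-1\right) 3 = \left(-11\right) 3 = -33$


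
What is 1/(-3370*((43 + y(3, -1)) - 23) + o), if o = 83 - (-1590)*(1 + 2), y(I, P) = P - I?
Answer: -1/49067 ≈ -2.0380e-5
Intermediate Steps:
o = 4853 (o = 83 - (-1590)*3 = 83 - 159*(-30) = 83 + 4770 = 4853)
1/(-3370*((43 + y(3, -1)) - 23) + o) = 1/(-3370*((43 + (-1 - 1*3)) - 23) + 4853) = 1/(-3370*((43 + (-1 - 3)) - 23) + 4853) = 1/(-3370*((43 - 4) - 23) + 4853) = 1/(-3370*(39 - 23) + 4853) = 1/(-3370*16 + 4853) = 1/(-53920 + 4853) = 1/(-49067) = -1/49067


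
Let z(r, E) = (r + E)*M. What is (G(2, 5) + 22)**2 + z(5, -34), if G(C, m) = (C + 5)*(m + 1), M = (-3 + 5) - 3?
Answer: 4125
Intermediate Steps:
M = -1 (M = 2 - 3 = -1)
z(r, E) = -E - r (z(r, E) = (r + E)*(-1) = (E + r)*(-1) = -E - r)
G(C, m) = (1 + m)*(5 + C) (G(C, m) = (5 + C)*(1 + m) = (1 + m)*(5 + C))
(G(2, 5) + 22)**2 + z(5, -34) = ((5 + 2 + 5*5 + 2*5) + 22)**2 + (-1*(-34) - 1*5) = ((5 + 2 + 25 + 10) + 22)**2 + (34 - 5) = (42 + 22)**2 + 29 = 64**2 + 29 = 4096 + 29 = 4125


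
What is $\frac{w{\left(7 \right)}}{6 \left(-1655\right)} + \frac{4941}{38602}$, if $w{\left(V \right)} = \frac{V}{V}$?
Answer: $\frac{12256382}{95829465} \approx 0.1279$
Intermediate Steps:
$w{\left(V \right)} = 1$
$\frac{w{\left(7 \right)}}{6 \left(-1655\right)} + \frac{4941}{38602} = 1 \frac{1}{6 \left(-1655\right)} + \frac{4941}{38602} = 1 \frac{1}{-9930} + 4941 \cdot \frac{1}{38602} = 1 \left(- \frac{1}{9930}\right) + \frac{4941}{38602} = - \frac{1}{9930} + \frac{4941}{38602} = \frac{12256382}{95829465}$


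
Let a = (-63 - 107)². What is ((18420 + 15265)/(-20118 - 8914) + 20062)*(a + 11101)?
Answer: 23296834366299/29032 ≈ 8.0245e+8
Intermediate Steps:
a = 28900 (a = (-170)² = 28900)
((18420 + 15265)/(-20118 - 8914) + 20062)*(a + 11101) = ((18420 + 15265)/(-20118 - 8914) + 20062)*(28900 + 11101) = (33685/(-29032) + 20062)*40001 = (33685*(-1/29032) + 20062)*40001 = (-33685/29032 + 20062)*40001 = (582406299/29032)*40001 = 23296834366299/29032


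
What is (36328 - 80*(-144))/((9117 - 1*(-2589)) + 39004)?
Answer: 23924/25355 ≈ 0.94356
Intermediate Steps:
(36328 - 80*(-144))/((9117 - 1*(-2589)) + 39004) = (36328 + 11520)/((9117 + 2589) + 39004) = 47848/(11706 + 39004) = 47848/50710 = 47848*(1/50710) = 23924/25355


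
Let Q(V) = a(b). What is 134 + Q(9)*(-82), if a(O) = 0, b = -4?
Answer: 134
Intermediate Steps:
Q(V) = 0
134 + Q(9)*(-82) = 134 + 0*(-82) = 134 + 0 = 134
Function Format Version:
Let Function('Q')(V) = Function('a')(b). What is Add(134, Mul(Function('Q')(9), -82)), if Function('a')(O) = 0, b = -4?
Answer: 134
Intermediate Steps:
Function('Q')(V) = 0
Add(134, Mul(Function('Q')(9), -82)) = Add(134, Mul(0, -82)) = Add(134, 0) = 134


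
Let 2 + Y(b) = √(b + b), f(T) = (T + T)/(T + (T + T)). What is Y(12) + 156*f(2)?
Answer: 102 + 2*√6 ≈ 106.90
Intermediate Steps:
f(T) = ⅔ (f(T) = (2*T)/(T + 2*T) = (2*T)/((3*T)) = (2*T)*(1/(3*T)) = ⅔)
Y(b) = -2 + √2*√b (Y(b) = -2 + √(b + b) = -2 + √(2*b) = -2 + √2*√b)
Y(12) + 156*f(2) = (-2 + √2*√12) + 156*(⅔) = (-2 + √2*(2*√3)) + 104 = (-2 + 2*√6) + 104 = 102 + 2*√6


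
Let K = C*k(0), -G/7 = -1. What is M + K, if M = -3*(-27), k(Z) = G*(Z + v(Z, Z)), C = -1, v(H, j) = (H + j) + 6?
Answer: 39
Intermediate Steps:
v(H, j) = 6 + H + j
G = 7 (G = -7*(-1) = 7)
k(Z) = 42 + 21*Z (k(Z) = 7*(Z + (6 + Z + Z)) = 7*(Z + (6 + 2*Z)) = 7*(6 + 3*Z) = 42 + 21*Z)
M = 81
K = -42 (K = -(42 + 21*0) = -(42 + 0) = -1*42 = -42)
M + K = 81 - 42 = 39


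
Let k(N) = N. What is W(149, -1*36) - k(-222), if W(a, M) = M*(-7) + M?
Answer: 438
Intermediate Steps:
W(a, M) = -6*M (W(a, M) = -7*M + M = -6*M)
W(149, -1*36) - k(-222) = -(-6)*36 - 1*(-222) = -6*(-36) + 222 = 216 + 222 = 438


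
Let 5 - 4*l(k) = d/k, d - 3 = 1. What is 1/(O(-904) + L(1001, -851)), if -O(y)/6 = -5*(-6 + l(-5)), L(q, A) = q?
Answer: 2/1729 ≈ 0.0011567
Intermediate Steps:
d = 4 (d = 3 + 1 = 4)
l(k) = 5/4 - 1/k
O(y) = -273/2 (O(y) = -(-30)*(-6 + (5/4 - 1/(-5))) = -(-30)*(-6 + (5/4 - 1*(-⅕))) = -(-30)*(-6 + (5/4 + ⅕)) = -(-30)*(-6 + 29/20) = -(-30)*(-91)/20 = -6*91/4 = -273/2)
1/(O(-904) + L(1001, -851)) = 1/(-273/2 + 1001) = 1/(1729/2) = 2/1729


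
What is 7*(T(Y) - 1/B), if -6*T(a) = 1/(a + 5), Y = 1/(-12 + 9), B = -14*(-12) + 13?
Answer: -209/724 ≈ -0.28867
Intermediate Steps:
B = 181 (B = 168 + 13 = 181)
Y = -1/3 (Y = 1/(-3) = -1/3 ≈ -0.33333)
T(a) = -1/(6*(5 + a)) (T(a) = -1/(6*(a + 5)) = -1/(6*(5 + a)))
7*(T(Y) - 1/B) = 7*(-1/(30 + 6*(-1/3)) - 1/181) = 7*(-1/(30 - 2) - 1*1/181) = 7*(-1/28 - 1/181) = 7*(-209/5068) = -209/724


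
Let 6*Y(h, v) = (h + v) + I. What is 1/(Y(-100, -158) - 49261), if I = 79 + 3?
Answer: -3/147871 ≈ -2.0288e-5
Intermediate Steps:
I = 82
Y(h, v) = 41/3 + h/6 + v/6 (Y(h, v) = ((h + v) + 82)/6 = (82 + h + v)/6 = 41/3 + h/6 + v/6)
1/(Y(-100, -158) - 49261) = 1/((41/3 + (⅙)*(-100) + (⅙)*(-158)) - 49261) = 1/((41/3 - 50/3 - 79/3) - 49261) = 1/(-88/3 - 49261) = 1/(-147871/3) = -3/147871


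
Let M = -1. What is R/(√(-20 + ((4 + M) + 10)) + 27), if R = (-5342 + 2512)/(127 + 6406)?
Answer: -38205/2404144 + 1415*I*√7/2404144 ≈ -0.015891 + 0.0015572*I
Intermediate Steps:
R = -2830/6533 ≈ -0.43319
R/(√(-20 + ((4 + M) + 10)) + 27) = -2830/(6533*(√(-20 + ((4 - 1) + 10)) + 27)) = -2830/(6533*(√(-20 + (3 + 10)) + 27)) = -2830/(6533*(√(-20 + 13) + 27)) = -2830/(6533*(√(-7) + 27)) = -2830/(6533*(I*√7 + 27)) = -2830/(6533*(27 + I*√7))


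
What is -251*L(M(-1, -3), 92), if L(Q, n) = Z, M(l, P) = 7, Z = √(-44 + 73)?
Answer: -251*√29 ≈ -1351.7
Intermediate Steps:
Z = √29 ≈ 5.3852
L(Q, n) = √29
-251*L(M(-1, -3), 92) = -251*√29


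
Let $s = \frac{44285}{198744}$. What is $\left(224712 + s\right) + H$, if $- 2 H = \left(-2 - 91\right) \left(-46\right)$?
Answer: $\frac{44235092597}{198744} \approx 2.2257 \cdot 10^{5}$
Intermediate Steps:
$s = \frac{44285}{198744}$ ($s = 44285 \cdot \frac{1}{198744} = \frac{44285}{198744} \approx 0.22282$)
$H = -2139$ ($H = - \frac{\left(-2 - 91\right) \left(-46\right)}{2} = - \frac{\left(-93\right) \left(-46\right)}{2} = \left(- \frac{1}{2}\right) 4278 = -2139$)
$\left(224712 + s\right) + H = \left(224712 + \frac{44285}{198744}\right) - 2139 = \frac{44660206013}{198744} - 2139 = \frac{44235092597}{198744}$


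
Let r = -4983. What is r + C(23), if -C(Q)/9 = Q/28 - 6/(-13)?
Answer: -1818015/364 ≈ -4994.5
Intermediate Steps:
C(Q) = -54/13 - 9*Q/28 (C(Q) = -9*(Q/28 - 6/(-13)) = -9*(Q*(1/28) - 6*(-1/13)) = -9*(Q/28 + 6/13) = -9*(6/13 + Q/28) = -54/13 - 9*Q/28)
r + C(23) = -4983 + (-54/13 - 9/28*23) = -4983 + (-54/13 - 207/28) = -4983 - 4203/364 = -1818015/364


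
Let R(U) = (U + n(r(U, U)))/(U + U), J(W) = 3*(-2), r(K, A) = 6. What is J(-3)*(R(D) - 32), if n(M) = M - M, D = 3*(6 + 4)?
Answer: 189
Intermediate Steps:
D = 30 (D = 3*10 = 30)
n(M) = 0
J(W) = -6
R(U) = ½ (R(U) = (U + 0)/(U + U) = U/((2*U)) = U*(1/(2*U)) = ½)
J(-3)*(R(D) - 32) = -6*(½ - 32) = -6*(-63/2) = 189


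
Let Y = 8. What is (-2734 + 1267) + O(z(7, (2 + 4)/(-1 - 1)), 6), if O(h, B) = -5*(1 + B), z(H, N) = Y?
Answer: -1502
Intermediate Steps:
z(H, N) = 8
O(h, B) = -5 - 5*B
(-2734 + 1267) + O(z(7, (2 + 4)/(-1 - 1)), 6) = (-2734 + 1267) + (-5 - 5*6) = -1467 + (-5 - 30) = -1467 - 35 = -1502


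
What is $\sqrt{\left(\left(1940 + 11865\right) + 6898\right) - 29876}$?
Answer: $i \sqrt{9173} \approx 95.776 i$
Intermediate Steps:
$\sqrt{\left(\left(1940 + 11865\right) + 6898\right) - 29876} = \sqrt{\left(13805 + 6898\right) - 29876} = \sqrt{20703 - 29876} = \sqrt{-9173} = i \sqrt{9173}$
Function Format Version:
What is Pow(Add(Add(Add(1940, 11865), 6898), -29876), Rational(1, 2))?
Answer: Mul(I, Pow(9173, Rational(1, 2))) ≈ Mul(95.776, I)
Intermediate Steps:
Pow(Add(Add(Add(1940, 11865), 6898), -29876), Rational(1, 2)) = Pow(Add(Add(13805, 6898), -29876), Rational(1, 2)) = Pow(Add(20703, -29876), Rational(1, 2)) = Pow(-9173, Rational(1, 2)) = Mul(I, Pow(9173, Rational(1, 2)))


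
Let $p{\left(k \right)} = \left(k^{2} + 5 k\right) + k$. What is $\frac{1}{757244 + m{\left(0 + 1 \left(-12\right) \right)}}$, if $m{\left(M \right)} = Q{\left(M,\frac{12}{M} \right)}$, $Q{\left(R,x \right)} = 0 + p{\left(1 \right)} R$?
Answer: $\frac{1}{757160} \approx 1.3207 \cdot 10^{-6}$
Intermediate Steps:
$p{\left(k \right)} = k^{2} + 6 k$
$Q{\left(R,x \right)} = 7 R$ ($Q{\left(R,x \right)} = 0 + 1 \left(6 + 1\right) R = 0 + 1 \cdot 7 R = 0 + 7 R = 7 R$)
$m{\left(M \right)} = 7 M$
$\frac{1}{757244 + m{\left(0 + 1 \left(-12\right) \right)}} = \frac{1}{757244 + 7 \left(0 + 1 \left(-12\right)\right)} = \frac{1}{757244 + 7 \left(0 - 12\right)} = \frac{1}{757244 + 7 \left(-12\right)} = \frac{1}{757244 - 84} = \frac{1}{757160}$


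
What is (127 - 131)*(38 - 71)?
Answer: 132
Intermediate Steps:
(127 - 131)*(38 - 71) = -4*(-33) = 132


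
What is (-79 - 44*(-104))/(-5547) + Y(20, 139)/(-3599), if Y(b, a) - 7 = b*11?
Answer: -5814624/6654551 ≈ -0.87378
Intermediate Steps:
Y(b, a) = 7 + 11*b (Y(b, a) = 7 + b*11 = 7 + 11*b)
(-79 - 44*(-104))/(-5547) + Y(20, 139)/(-3599) = (-79 - 44*(-104))/(-5547) + (7 + 11*20)/(-3599) = (-79 + 4576)*(-1/5547) + (7 + 220)*(-1/3599) = 4497*(-1/5547) + 227*(-1/3599) = -1499/1849 - 227/3599 = -5814624/6654551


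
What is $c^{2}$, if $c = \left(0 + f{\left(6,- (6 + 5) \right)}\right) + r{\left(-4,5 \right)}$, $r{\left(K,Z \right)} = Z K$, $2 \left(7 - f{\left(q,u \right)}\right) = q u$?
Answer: $400$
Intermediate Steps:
$f{\left(q,u \right)} = 7 - \frac{q u}{2}$
$r{\left(K,Z \right)} = K Z$
$c = 20$ ($c = \left(0 - \left(-7 + 3 \left(- (6 + 5)\right)\right)\right) - 20 = \left(0 - \left(-7 + 3 \left(\left(-1\right) 11\right)\right)\right) - 20 = \left(0 - \left(-7 + 3 \left(-11\right)\right)\right) - 20 = \left(0 + \left(7 + 33\right)\right) - 20 = \left(0 + 40\right) - 20 = 40 - 20 = 20$)
$c^{2} = 20^{2} = 400$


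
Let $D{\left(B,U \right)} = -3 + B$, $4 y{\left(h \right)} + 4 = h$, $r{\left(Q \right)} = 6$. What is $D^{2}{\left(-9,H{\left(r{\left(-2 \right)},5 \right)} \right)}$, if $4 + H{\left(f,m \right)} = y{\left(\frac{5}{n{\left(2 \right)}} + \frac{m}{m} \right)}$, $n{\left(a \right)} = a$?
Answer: $144$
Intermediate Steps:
$y{\left(h \right)} = -1 + \frac{h}{4}$
$H{\left(f,m \right)} = - \frac{33}{8}$ ($H{\left(f,m \right)} = -4 + \left(-1 + \frac{\frac{5}{2} + \frac{m}{m}}{4}\right) = -4 - \left(1 - \frac{5 \cdot \frac{1}{2} + 1}{4}\right) = -4 - \left(1 - \frac{\frac{5}{2} + 1}{4}\right) = -4 + \left(-1 + \frac{1}{4} \cdot \frac{7}{2}\right) = -4 + \left(-1 + \frac{7}{8}\right) = -4 - \frac{1}{8} = - \frac{33}{8}$)
$D^{2}{\left(-9,H{\left(r{\left(-2 \right)},5 \right)} \right)} = \left(-3 - 9\right)^{2} = \left(-12\right)^{2} = 144$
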